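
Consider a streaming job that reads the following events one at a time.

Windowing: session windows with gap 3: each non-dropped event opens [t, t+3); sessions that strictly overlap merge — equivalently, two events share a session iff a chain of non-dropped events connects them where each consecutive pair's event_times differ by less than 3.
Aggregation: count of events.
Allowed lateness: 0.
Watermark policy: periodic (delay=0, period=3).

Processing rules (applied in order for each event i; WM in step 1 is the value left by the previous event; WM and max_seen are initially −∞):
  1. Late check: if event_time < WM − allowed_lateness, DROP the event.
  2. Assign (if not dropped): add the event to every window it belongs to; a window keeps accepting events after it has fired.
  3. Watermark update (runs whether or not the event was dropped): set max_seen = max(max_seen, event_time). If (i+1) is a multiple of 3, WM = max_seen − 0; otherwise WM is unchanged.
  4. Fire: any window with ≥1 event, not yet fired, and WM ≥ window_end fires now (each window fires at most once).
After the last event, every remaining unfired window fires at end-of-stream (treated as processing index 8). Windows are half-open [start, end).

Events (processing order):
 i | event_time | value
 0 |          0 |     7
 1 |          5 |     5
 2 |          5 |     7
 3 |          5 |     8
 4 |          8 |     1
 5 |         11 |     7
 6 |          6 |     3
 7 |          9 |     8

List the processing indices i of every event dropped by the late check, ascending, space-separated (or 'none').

i=0 t=0 v=7: → [0,3); WM=−∞
i=1 t=5 v=5: → [5,8); WM=−∞
i=2 t=5 v=7: → [5,8); WM=5
i=3 t=5 v=8: → [5,8); WM=5
i=4 t=8 v=1: → [8,11); WM=5
i=5 t=11 v=7: → [11,14); WM=11
i=6 t=6 v=3: DROP (t<11-0); WM=11
i=7 t=9 v=8: DROP (t<11-0); WM=11

6 7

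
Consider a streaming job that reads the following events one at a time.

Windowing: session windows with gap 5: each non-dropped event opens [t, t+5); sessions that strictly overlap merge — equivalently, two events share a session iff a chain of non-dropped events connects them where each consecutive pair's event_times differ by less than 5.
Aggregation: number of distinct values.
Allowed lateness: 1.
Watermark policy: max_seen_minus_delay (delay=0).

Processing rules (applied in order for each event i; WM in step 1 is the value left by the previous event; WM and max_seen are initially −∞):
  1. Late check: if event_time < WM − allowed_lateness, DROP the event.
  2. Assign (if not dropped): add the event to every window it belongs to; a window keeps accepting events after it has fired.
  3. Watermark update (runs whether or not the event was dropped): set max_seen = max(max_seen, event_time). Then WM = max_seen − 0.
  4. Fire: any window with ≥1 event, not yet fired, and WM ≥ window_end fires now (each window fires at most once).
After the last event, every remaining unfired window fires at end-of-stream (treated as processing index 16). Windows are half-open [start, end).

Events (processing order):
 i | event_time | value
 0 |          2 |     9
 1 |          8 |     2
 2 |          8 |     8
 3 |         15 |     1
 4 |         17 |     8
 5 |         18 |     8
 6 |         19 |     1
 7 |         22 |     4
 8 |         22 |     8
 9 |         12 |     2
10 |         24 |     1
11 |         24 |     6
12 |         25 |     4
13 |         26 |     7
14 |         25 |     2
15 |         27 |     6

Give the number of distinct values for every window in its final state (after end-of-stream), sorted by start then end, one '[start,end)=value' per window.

[2,7)=1 [8,13)=2 [15,32)=6

i=0 t=2 v=9: → [2,7); WM=2
i=1 t=8 v=2: → [8,13); WM=8
i=2 t=8 v=8: → [8,13); WM=8
i=3 t=15 v=1: → [15,20); WM=15
i=4 t=17 v=8: → [15,22); WM=17
i=5 t=18 v=8: → [15,23); WM=18
i=6 t=19 v=1: → [15,24); WM=19
i=7 t=22 v=4: → [15,27); WM=22
i=8 t=22 v=8: → [15,27); WM=22
i=9 t=12 v=2: DROP (t<22-1); WM=22
i=10 t=24 v=1: → [15,29); WM=24
i=11 t=24 v=6: → [15,29); WM=24
i=12 t=25 v=4: → [15,30); WM=25
i=13 t=26 v=7: → [15,31); WM=26
i=14 t=25 v=2: → [15,31); WM=26
i=15 t=27 v=6: → [15,32); WM=27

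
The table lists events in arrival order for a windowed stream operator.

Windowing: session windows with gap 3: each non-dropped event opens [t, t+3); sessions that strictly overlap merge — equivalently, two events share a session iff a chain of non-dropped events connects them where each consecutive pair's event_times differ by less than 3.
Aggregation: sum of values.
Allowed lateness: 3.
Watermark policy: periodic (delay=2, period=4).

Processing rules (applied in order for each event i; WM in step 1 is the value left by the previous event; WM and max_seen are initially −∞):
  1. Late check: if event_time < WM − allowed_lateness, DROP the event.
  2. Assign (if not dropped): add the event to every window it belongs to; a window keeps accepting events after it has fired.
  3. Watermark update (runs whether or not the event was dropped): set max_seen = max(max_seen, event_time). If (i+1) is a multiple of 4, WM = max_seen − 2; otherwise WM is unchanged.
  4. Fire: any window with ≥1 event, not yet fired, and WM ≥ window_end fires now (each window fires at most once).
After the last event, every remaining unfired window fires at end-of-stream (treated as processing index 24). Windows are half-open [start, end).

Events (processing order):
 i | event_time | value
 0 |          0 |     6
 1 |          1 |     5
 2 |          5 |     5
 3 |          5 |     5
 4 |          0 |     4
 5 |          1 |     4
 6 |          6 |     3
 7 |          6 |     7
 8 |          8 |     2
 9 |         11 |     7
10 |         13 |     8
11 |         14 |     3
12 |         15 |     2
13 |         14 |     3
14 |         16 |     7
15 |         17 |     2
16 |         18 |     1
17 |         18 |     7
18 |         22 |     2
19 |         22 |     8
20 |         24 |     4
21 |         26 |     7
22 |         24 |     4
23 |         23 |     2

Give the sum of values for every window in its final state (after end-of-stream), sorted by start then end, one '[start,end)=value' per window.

[0,4)=19 [5,11)=22 [11,21)=40 [22,29)=27

i=0 t=0 v=6: → [0,3); WM=−∞
i=1 t=1 v=5: → [0,4); WM=−∞
i=2 t=5 v=5: → [5,8); WM=−∞
i=3 t=5 v=5: → [5,8); WM=3
i=4 t=0 v=4: → [0,4); WM=3
i=5 t=1 v=4: → [0,4); WM=3
i=6 t=6 v=3: → [5,9); WM=3
i=7 t=6 v=7: → [5,9); WM=4
i=8 t=8 v=2: → [5,11); WM=4
i=9 t=11 v=7: → [11,14); WM=4
i=10 t=13 v=8: → [11,16); WM=4
i=11 t=14 v=3: → [11,17); WM=12
i=12 t=15 v=2: → [11,18); WM=12
i=13 t=14 v=3: → [11,18); WM=12
i=14 t=16 v=7: → [11,19); WM=12
i=15 t=17 v=2: → [11,20); WM=15
i=16 t=18 v=1: → [11,21); WM=15
i=17 t=18 v=7: → [11,21); WM=15
i=18 t=22 v=2: → [22,25); WM=15
i=19 t=22 v=8: → [22,25); WM=20
i=20 t=24 v=4: → [22,27); WM=20
i=21 t=26 v=7: → [22,29); WM=20
i=22 t=24 v=4: → [22,29); WM=20
i=23 t=23 v=2: → [22,29); WM=24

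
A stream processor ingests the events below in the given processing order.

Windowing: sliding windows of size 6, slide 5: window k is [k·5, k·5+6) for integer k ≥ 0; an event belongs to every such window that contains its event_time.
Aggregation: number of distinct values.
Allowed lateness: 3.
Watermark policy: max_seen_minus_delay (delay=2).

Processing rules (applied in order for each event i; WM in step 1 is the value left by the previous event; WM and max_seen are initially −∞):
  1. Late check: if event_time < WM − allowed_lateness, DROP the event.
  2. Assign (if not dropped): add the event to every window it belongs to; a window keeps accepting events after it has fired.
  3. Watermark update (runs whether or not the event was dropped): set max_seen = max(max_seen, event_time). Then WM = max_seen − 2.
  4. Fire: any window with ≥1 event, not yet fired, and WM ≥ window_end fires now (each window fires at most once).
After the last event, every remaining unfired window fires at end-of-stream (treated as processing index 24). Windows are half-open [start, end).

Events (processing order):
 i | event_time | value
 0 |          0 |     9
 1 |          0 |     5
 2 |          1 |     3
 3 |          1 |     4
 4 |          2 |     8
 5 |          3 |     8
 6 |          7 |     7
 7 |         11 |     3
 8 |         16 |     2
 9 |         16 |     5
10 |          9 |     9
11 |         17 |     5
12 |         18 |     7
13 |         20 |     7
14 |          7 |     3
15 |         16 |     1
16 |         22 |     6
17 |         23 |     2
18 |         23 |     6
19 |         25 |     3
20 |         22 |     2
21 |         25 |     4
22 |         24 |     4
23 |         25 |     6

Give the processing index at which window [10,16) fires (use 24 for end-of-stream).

i=0 t=0 v=9: → [0,6); WM=-2
i=1 t=0 v=5: → [0,6); WM=-2
i=2 t=1 v=3: → [0,6); WM=-1
i=3 t=1 v=4: → [0,6); WM=-1
i=4 t=2 v=8: → [0,6); WM=0
i=5 t=3 v=8: → [0,6); WM=1
i=6 t=7 v=7: → [5,11); WM=5
i=7 t=11 v=3: → [10,16); WM=9; [0,6) fires=5
i=8 t=16 v=2: → [15,21); WM=14; [5,11) fires=1
i=9 t=16 v=5: → [15,21); WM=14
i=10 t=9 v=9: DROP (t<14-3); WM=14
i=11 t=17 v=5: → [15,21); WM=15
i=12 t=18 v=7: → [15,21); WM=16; [10,16) fires=1
i=13 t=20 v=7: → [20,26),[15,21); WM=18
i=14 t=7 v=3: DROP (t<18-3); WM=18
i=15 t=16 v=1: → [15,21); WM=18
i=16 t=22 v=6: → [20,26); WM=20
i=17 t=23 v=2: → [20,26); WM=21; [15,21) fires=4
i=18 t=23 v=6: → [20,26); WM=21
i=19 t=25 v=3: → [25,31),[20,26); WM=23
i=20 t=22 v=2: → [20,26); WM=23
i=21 t=25 v=4: → [25,31),[20,26); WM=23
i=22 t=24 v=4: → [20,26); WM=23
i=23 t=25 v=6: → [25,31),[20,26); WM=23

12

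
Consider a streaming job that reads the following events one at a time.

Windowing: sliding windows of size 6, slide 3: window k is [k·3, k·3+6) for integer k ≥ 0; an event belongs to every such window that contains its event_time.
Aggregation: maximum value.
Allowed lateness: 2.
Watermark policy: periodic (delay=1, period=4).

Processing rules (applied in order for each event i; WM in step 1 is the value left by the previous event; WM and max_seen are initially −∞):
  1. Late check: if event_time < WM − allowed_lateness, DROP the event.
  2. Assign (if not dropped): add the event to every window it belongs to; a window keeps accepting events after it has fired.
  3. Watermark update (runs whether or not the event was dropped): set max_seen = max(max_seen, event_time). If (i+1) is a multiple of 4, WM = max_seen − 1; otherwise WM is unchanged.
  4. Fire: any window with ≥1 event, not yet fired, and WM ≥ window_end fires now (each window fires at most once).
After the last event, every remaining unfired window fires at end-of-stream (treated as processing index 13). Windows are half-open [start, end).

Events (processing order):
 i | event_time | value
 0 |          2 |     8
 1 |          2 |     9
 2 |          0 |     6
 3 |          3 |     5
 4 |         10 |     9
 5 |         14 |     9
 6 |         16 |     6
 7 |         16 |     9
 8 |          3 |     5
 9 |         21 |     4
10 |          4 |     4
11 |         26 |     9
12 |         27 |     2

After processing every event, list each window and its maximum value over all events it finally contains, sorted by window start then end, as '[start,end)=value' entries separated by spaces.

[0,6)=9 [3,9)=5 [6,12)=9 [9,15)=9 [12,18)=9 [15,21)=9 [18,24)=4 [21,27)=9 [24,30)=9 [27,33)=2

i=0 t=2 v=8: → [0,6); WM=−∞
i=1 t=2 v=9: → [0,6); WM=−∞
i=2 t=0 v=6: → [0,6); WM=−∞
i=3 t=3 v=5: → [3,9),[0,6); WM=2
i=4 t=10 v=9: → [9,15),[6,12); WM=2
i=5 t=14 v=9: → [12,18),[9,15); WM=2
i=6 t=16 v=6: → [15,21),[12,18); WM=2
i=7 t=16 v=9: → [15,21),[12,18); WM=15; [0,6) fires=9 [3,9) fires=5 [6,12) fires=9 [9,15) fires=9
i=8 t=3 v=5: DROP (t<15-2); WM=15
i=9 t=21 v=4: → [21,27),[18,24); WM=15
i=10 t=4 v=4: DROP (t<15-2); WM=15
i=11 t=26 v=9: → [24,30),[21,27); WM=25; [12,18) fires=9 [15,21) fires=9 [18,24) fires=4
i=12 t=27 v=2: → [27,33),[24,30); WM=25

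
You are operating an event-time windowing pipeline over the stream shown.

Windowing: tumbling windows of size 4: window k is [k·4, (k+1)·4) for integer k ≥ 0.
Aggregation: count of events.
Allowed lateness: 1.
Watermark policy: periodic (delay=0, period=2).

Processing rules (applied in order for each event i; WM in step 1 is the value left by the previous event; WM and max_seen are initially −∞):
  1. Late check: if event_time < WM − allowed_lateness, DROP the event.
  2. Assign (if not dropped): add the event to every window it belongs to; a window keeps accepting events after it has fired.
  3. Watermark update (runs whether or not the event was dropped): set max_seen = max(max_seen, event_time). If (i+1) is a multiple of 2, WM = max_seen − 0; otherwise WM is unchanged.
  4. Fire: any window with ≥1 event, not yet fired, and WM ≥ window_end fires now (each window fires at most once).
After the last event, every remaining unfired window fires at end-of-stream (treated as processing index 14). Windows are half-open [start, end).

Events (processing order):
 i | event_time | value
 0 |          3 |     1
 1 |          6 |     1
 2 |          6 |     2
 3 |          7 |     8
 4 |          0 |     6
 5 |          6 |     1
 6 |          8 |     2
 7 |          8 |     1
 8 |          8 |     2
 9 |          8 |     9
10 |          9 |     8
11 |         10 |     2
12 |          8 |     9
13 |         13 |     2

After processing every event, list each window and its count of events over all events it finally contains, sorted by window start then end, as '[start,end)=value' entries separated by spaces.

[0,4)=1 [4,8)=4 [8,12)=6 [12,16)=1

i=0 t=3 v=1: → [0,4); WM=−∞
i=1 t=6 v=1: → [4,8); WM=6; [0,4) fires=1
i=2 t=6 v=2: → [4,8); WM=6
i=3 t=7 v=8: → [4,8); WM=7
i=4 t=0 v=6: DROP (t<7-1); WM=7
i=5 t=6 v=1: → [4,8); WM=7
i=6 t=8 v=2: → [8,12); WM=7
i=7 t=8 v=1: → [8,12); WM=8; [4,8) fires=4
i=8 t=8 v=2: → [8,12); WM=8
i=9 t=8 v=9: → [8,12); WM=8
i=10 t=9 v=8: → [8,12); WM=8
i=11 t=10 v=2: → [8,12); WM=10
i=12 t=8 v=9: DROP (t<10-1); WM=10
i=13 t=13 v=2: → [12,16); WM=13; [8,12) fires=6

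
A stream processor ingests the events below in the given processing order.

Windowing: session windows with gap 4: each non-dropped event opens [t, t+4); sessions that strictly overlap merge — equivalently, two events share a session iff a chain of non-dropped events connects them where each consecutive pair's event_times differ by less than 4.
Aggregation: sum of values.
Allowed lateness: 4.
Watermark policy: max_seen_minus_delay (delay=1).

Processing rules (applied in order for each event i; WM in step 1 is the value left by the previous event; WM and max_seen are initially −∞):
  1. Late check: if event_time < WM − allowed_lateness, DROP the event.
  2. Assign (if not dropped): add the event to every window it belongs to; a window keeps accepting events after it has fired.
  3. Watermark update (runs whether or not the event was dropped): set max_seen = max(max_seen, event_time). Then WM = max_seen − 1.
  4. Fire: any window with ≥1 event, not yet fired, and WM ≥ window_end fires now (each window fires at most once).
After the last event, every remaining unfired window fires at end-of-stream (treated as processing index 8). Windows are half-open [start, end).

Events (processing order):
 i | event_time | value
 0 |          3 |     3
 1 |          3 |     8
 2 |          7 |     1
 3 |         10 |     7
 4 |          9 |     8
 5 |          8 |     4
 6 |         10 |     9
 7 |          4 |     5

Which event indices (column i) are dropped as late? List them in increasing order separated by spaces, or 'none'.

7

i=0 t=3 v=3: → [3,7); WM=2
i=1 t=3 v=8: → [3,7); WM=2
i=2 t=7 v=1: → [7,11); WM=6
i=3 t=10 v=7: → [7,14); WM=9
i=4 t=9 v=8: → [7,14); WM=9
i=5 t=8 v=4: → [7,14); WM=9
i=6 t=10 v=9: → [7,14); WM=9
i=7 t=4 v=5: DROP (t<9-4); WM=9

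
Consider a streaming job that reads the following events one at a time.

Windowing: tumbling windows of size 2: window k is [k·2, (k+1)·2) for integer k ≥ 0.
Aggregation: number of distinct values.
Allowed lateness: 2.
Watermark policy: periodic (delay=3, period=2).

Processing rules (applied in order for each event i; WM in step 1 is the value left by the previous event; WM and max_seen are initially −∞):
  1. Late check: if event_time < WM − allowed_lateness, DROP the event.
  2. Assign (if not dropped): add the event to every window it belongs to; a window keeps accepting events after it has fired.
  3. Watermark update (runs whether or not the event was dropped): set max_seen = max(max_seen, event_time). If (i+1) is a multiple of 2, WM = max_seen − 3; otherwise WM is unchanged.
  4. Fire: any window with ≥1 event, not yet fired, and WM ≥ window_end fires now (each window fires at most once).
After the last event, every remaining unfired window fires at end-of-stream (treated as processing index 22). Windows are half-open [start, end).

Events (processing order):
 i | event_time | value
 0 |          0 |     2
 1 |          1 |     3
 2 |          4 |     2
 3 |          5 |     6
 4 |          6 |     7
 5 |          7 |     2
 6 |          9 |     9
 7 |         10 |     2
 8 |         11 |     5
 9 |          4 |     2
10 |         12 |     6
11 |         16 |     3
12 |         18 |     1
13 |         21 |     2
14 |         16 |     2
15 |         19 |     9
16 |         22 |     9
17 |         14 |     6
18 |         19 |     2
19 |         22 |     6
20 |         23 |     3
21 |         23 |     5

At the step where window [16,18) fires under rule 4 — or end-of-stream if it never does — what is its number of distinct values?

1

i=0 t=0 v=2: → [0,2); WM=−∞
i=1 t=1 v=3: → [0,2); WM=-2
i=2 t=4 v=2: → [4,6); WM=-2
i=3 t=5 v=6: → [4,6); WM=2; [0,2) fires=2
i=4 t=6 v=7: → [6,8); WM=2
i=5 t=7 v=2: → [6,8); WM=4
i=6 t=9 v=9: → [8,10); WM=4
i=7 t=10 v=2: → [10,12); WM=7; [4,6) fires=2
i=8 t=11 v=5: → [10,12); WM=7
i=9 t=4 v=2: DROP (t<7-2); WM=8; [6,8) fires=2
i=10 t=12 v=6: → [12,14); WM=8
i=11 t=16 v=3: → [16,18); WM=13; [8,10) fires=1 [10,12) fires=2
i=12 t=18 v=1: → [18,20); WM=13
i=13 t=21 v=2: → [20,22); WM=18; [12,14) fires=1 [16,18) fires=1
i=14 t=16 v=2: → [16,18); WM=18
i=15 t=19 v=9: → [18,20); WM=18
i=16 t=22 v=9: → [22,24); WM=18
i=17 t=14 v=6: DROP (t<18-2); WM=19
i=18 t=19 v=2: → [18,20); WM=19
i=19 t=22 v=6: → [22,24); WM=19
i=20 t=23 v=3: → [22,24); WM=19
i=21 t=23 v=5: → [22,24); WM=20; [18,20) fires=3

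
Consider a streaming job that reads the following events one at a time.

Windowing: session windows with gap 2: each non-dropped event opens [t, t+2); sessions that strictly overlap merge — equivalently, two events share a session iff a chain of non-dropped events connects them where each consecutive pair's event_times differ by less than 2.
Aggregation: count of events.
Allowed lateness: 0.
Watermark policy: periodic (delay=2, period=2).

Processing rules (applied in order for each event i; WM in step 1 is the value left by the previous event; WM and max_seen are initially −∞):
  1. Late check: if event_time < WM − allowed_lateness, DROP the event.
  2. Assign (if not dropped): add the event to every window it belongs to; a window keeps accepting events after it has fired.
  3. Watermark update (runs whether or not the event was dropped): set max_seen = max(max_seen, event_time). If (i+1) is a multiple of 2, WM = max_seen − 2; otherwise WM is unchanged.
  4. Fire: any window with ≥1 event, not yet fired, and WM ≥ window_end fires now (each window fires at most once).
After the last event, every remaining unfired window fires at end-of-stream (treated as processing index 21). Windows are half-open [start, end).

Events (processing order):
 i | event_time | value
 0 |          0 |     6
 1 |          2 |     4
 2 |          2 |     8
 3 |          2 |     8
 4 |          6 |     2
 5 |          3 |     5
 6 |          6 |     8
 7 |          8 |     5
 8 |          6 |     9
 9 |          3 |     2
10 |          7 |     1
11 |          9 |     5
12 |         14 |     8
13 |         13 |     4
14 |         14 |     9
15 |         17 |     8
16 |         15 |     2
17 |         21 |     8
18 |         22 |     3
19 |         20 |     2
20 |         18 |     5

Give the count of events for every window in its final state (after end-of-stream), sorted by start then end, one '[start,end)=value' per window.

[0,2)=1 [2,5)=4 [6,11)=6 [13,17)=4 [17,19)=1 [20,24)=3

i=0 t=0 v=6: → [0,2); WM=−∞
i=1 t=2 v=4: → [2,4); WM=0
i=2 t=2 v=8: → [2,4); WM=0
i=3 t=2 v=8: → [2,4); WM=0
i=4 t=6 v=2: → [6,8); WM=0
i=5 t=3 v=5: → [2,5); WM=4
i=6 t=6 v=8: → [6,8); WM=4
i=7 t=8 v=5: → [8,10); WM=6
i=8 t=6 v=9: → [6,8); WM=6
i=9 t=3 v=2: DROP (t<6-0); WM=6
i=10 t=7 v=1: → [6,10); WM=6
i=11 t=9 v=5: → [6,11); WM=7
i=12 t=14 v=8: → [14,16); WM=7
i=13 t=13 v=4: → [13,16); WM=12
i=14 t=14 v=9: → [13,16); WM=12
i=15 t=17 v=8: → [17,19); WM=15
i=16 t=15 v=2: → [13,17); WM=15
i=17 t=21 v=8: → [21,23); WM=19
i=18 t=22 v=3: → [21,24); WM=19
i=19 t=20 v=2: → [20,24); WM=20
i=20 t=18 v=5: DROP (t<20-0); WM=20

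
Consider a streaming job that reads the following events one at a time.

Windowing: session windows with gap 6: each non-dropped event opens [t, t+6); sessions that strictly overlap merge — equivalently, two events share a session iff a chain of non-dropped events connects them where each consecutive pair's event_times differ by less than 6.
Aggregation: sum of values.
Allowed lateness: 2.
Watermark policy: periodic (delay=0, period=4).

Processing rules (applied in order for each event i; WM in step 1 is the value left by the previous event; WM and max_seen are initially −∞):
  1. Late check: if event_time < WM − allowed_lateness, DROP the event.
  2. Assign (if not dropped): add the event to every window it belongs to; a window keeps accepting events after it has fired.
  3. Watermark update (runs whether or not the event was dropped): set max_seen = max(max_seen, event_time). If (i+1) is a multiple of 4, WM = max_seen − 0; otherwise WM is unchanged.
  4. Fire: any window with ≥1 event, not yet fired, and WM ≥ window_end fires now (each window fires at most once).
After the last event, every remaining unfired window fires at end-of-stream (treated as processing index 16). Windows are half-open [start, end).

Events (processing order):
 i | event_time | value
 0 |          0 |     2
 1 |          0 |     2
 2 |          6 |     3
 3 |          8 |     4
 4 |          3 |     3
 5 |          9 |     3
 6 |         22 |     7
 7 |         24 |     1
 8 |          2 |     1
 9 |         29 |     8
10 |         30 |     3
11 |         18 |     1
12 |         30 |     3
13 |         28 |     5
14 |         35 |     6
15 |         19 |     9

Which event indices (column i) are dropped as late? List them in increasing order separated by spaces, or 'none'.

i=0 t=0 v=2: → [0,6); WM=−∞
i=1 t=0 v=2: → [0,6); WM=−∞
i=2 t=6 v=3: → [6,12); WM=−∞
i=3 t=8 v=4: → [6,14); WM=8
i=4 t=3 v=3: DROP (t<8-2); WM=8
i=5 t=9 v=3: → [6,15); WM=8
i=6 t=22 v=7: → [22,28); WM=8
i=7 t=24 v=1: → [22,30); WM=24
i=8 t=2 v=1: DROP (t<24-2); WM=24
i=9 t=29 v=8: → [22,35); WM=24
i=10 t=30 v=3: → [22,36); WM=24
i=11 t=18 v=1: DROP (t<24-2); WM=30
i=12 t=30 v=3: → [22,36); WM=30
i=13 t=28 v=5: → [22,36); WM=30
i=14 t=35 v=6: → [22,41); WM=30
i=15 t=19 v=9: DROP (t<30-2); WM=35

4 8 11 15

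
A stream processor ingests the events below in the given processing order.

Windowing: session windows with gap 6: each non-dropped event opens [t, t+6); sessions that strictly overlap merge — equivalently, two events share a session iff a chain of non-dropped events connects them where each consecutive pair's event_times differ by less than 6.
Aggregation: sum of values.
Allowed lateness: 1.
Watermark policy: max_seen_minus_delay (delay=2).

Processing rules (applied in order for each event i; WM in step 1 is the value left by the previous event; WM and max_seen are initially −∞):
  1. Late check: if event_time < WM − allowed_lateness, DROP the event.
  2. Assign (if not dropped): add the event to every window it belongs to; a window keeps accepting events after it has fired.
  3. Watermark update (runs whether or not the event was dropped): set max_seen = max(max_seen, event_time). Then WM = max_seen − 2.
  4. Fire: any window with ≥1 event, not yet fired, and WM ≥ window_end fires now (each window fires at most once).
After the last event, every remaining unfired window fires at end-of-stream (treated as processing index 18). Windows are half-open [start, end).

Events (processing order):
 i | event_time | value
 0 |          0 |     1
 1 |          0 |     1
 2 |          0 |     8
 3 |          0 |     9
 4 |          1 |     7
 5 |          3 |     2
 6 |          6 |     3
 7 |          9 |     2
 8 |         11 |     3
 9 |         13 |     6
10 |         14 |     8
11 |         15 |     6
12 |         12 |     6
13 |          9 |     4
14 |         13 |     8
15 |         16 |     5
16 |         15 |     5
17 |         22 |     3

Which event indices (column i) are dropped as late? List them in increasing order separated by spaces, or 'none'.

13

i=0 t=0 v=1: → [0,6); WM=-2
i=1 t=0 v=1: → [0,6); WM=-2
i=2 t=0 v=8: → [0,6); WM=-2
i=3 t=0 v=9: → [0,6); WM=-2
i=4 t=1 v=7: → [0,7); WM=-1
i=5 t=3 v=2: → [0,9); WM=1
i=6 t=6 v=3: → [0,12); WM=4
i=7 t=9 v=2: → [0,15); WM=7
i=8 t=11 v=3: → [0,17); WM=9
i=9 t=13 v=6: → [0,19); WM=11
i=10 t=14 v=8: → [0,20); WM=12
i=11 t=15 v=6: → [0,21); WM=13
i=12 t=12 v=6: → [0,21); WM=13
i=13 t=9 v=4: DROP (t<13-1); WM=13
i=14 t=13 v=8: → [0,21); WM=13
i=15 t=16 v=5: → [0,22); WM=14
i=16 t=15 v=5: → [0,22); WM=14
i=17 t=22 v=3: → [22,28); WM=20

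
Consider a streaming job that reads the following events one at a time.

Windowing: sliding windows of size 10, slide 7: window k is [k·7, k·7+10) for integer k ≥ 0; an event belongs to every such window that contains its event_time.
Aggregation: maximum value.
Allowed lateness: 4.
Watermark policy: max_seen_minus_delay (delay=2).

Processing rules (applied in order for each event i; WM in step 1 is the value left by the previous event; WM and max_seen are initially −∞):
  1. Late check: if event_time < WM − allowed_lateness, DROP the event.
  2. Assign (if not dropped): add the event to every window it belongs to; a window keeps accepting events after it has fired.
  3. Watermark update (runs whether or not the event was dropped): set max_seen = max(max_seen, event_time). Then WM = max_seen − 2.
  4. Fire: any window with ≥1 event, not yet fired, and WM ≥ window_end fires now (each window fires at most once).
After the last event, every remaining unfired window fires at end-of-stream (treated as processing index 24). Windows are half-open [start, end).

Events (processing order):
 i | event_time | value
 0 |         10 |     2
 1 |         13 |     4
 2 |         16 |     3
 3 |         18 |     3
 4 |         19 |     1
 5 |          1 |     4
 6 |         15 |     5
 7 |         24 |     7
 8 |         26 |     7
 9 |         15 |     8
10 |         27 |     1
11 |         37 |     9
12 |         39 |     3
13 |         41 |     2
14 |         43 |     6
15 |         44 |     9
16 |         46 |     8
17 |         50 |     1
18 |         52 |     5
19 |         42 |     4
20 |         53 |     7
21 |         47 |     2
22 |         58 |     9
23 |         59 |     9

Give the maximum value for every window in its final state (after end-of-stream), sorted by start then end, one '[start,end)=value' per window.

[7,17)=5 [14,24)=5 [21,31)=7 [28,38)=9 [35,45)=9 [42,52)=9 [49,59)=9 [56,66)=9

i=0 t=10 v=2: → [7,17); WM=8
i=1 t=13 v=4: → [7,17); WM=11
i=2 t=16 v=3: → [14,24),[7,17); WM=14
i=3 t=18 v=3: → [14,24); WM=16
i=4 t=19 v=1: → [14,24); WM=17; [7,17) fires=4
i=5 t=1 v=4: DROP (t<17-4); WM=17
i=6 t=15 v=5: → [14,24),[7,17); WM=17
i=7 t=24 v=7: → [21,31); WM=22
i=8 t=26 v=7: → [21,31); WM=24; [14,24) fires=5
i=9 t=15 v=8: DROP (t<24-4); WM=24
i=10 t=27 v=1: → [21,31); WM=25
i=11 t=37 v=9: → [35,45),[28,38); WM=35; [21,31) fires=7
i=12 t=39 v=3: → [35,45); WM=37
i=13 t=41 v=2: → [35,45); WM=39; [28,38) fires=9
i=14 t=43 v=6: → [42,52),[35,45); WM=41
i=15 t=44 v=9: → [42,52),[35,45); WM=42
i=16 t=46 v=8: → [42,52); WM=44
i=17 t=50 v=1: → [49,59),[42,52); WM=48; [35,45) fires=9
i=18 t=52 v=5: → [49,59); WM=50
i=19 t=42 v=4: DROP (t<50-4); WM=50
i=20 t=53 v=7: → [49,59); WM=51
i=21 t=47 v=2: → [42,52); WM=51
i=22 t=58 v=9: → [56,66),[49,59); WM=56; [42,52) fires=9
i=23 t=59 v=9: → [56,66); WM=57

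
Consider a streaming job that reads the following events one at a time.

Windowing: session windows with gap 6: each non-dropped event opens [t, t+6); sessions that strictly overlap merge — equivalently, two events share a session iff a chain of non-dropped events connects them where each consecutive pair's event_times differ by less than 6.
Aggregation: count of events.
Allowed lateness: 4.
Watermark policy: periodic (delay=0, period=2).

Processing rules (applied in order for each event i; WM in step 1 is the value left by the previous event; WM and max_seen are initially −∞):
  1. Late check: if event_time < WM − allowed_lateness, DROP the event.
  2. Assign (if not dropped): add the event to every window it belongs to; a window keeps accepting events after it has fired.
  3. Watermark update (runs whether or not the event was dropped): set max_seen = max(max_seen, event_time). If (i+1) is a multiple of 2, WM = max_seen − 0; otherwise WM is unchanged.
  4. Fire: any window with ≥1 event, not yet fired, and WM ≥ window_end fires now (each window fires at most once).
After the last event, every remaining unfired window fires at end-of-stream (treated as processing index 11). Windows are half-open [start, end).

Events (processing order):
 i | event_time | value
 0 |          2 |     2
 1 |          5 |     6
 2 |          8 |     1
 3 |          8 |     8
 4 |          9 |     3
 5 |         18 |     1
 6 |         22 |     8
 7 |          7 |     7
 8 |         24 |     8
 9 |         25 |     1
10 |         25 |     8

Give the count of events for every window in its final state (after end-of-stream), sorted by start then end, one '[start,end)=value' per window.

[2,15)=5 [18,31)=5

i=0 t=2 v=2: → [2,8); WM=−∞
i=1 t=5 v=6: → [2,11); WM=5
i=2 t=8 v=1: → [2,14); WM=5
i=3 t=8 v=8: → [2,14); WM=8
i=4 t=9 v=3: → [2,15); WM=8
i=5 t=18 v=1: → [18,24); WM=18
i=6 t=22 v=8: → [18,28); WM=18
i=7 t=7 v=7: DROP (t<18-4); WM=22
i=8 t=24 v=8: → [18,30); WM=22
i=9 t=25 v=1: → [18,31); WM=25
i=10 t=25 v=8: → [18,31); WM=25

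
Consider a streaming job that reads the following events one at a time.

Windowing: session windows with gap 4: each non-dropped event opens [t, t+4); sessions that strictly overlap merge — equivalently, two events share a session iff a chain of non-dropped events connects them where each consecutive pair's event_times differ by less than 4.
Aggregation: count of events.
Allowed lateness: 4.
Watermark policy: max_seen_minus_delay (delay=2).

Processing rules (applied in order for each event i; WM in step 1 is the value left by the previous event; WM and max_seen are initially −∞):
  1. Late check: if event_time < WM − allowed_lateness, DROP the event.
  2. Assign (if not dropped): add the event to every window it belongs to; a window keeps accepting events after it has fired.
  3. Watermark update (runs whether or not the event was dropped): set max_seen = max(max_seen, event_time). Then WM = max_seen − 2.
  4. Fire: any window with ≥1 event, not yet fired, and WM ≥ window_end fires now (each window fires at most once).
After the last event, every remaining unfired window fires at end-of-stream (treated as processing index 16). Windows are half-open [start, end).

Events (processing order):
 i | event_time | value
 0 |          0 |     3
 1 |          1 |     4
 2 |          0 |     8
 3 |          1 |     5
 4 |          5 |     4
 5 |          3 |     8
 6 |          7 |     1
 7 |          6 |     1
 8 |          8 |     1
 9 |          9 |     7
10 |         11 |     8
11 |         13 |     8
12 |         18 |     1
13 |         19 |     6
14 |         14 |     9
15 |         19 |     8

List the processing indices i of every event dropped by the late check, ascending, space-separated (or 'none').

none

i=0 t=0 v=3: → [0,4); WM=-2
i=1 t=1 v=4: → [0,5); WM=-1
i=2 t=0 v=8: → [0,5); WM=-1
i=3 t=1 v=5: → [0,5); WM=-1
i=4 t=5 v=4: → [5,9); WM=3
i=5 t=3 v=8: → [0,9); WM=3
i=6 t=7 v=1: → [0,11); WM=5
i=7 t=6 v=1: → [0,11); WM=5
i=8 t=8 v=1: → [0,12); WM=6
i=9 t=9 v=7: → [0,13); WM=7
i=10 t=11 v=8: → [0,15); WM=9
i=11 t=13 v=8: → [0,17); WM=11
i=12 t=18 v=1: → [18,22); WM=16
i=13 t=19 v=6: → [18,23); WM=17
i=14 t=14 v=9: → [0,18); WM=17
i=15 t=19 v=8: → [18,23); WM=17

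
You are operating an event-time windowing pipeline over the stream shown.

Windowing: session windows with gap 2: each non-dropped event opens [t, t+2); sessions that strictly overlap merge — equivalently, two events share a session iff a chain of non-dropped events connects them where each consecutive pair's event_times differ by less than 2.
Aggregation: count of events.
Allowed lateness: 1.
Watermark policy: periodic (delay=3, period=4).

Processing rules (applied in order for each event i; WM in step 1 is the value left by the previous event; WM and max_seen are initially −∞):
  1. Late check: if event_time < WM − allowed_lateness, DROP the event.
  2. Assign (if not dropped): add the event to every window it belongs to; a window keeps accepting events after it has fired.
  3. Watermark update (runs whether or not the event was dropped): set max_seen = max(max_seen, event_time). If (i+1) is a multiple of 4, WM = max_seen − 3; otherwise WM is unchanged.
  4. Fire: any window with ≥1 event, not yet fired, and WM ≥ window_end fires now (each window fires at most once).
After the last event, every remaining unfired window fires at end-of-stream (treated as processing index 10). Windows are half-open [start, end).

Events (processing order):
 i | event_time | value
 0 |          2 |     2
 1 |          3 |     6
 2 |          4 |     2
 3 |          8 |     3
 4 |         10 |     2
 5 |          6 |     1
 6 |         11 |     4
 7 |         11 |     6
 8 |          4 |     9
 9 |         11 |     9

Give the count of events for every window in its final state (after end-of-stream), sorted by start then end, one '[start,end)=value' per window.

[2,6)=3 [6,8)=1 [8,10)=1 [10,13)=4

i=0 t=2 v=2: → [2,4); WM=−∞
i=1 t=3 v=6: → [2,5); WM=−∞
i=2 t=4 v=2: → [2,6); WM=−∞
i=3 t=8 v=3: → [8,10); WM=5
i=4 t=10 v=2: → [10,12); WM=5
i=5 t=6 v=1: → [6,8); WM=5
i=6 t=11 v=4: → [10,13); WM=5
i=7 t=11 v=6: → [10,13); WM=8
i=8 t=4 v=9: DROP (t<8-1); WM=8
i=9 t=11 v=9: → [10,13); WM=8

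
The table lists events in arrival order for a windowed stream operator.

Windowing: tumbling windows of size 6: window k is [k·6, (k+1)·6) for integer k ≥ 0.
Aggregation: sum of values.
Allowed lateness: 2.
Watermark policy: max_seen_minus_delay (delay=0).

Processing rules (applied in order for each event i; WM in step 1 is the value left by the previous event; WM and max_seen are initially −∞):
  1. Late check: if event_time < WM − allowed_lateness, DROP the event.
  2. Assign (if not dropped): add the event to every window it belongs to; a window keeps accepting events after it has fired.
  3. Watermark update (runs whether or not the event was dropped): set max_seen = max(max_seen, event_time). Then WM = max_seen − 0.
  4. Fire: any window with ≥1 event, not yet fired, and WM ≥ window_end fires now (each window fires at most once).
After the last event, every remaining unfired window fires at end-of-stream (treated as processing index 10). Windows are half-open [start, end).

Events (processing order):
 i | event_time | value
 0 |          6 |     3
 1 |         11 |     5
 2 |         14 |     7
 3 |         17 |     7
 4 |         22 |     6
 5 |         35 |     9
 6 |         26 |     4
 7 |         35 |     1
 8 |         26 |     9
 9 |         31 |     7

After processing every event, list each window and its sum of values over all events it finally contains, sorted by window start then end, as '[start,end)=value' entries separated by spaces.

[6,12)=8 [12,18)=14 [18,24)=6 [30,36)=10

i=0 t=6 v=3: → [6,12); WM=6
i=1 t=11 v=5: → [6,12); WM=11
i=2 t=14 v=7: → [12,18); WM=14; [6,12) fires=8
i=3 t=17 v=7: → [12,18); WM=17
i=4 t=22 v=6: → [18,24); WM=22; [12,18) fires=14
i=5 t=35 v=9: → [30,36); WM=35; [18,24) fires=6
i=6 t=26 v=4: DROP (t<35-2); WM=35
i=7 t=35 v=1: → [30,36); WM=35
i=8 t=26 v=9: DROP (t<35-2); WM=35
i=9 t=31 v=7: DROP (t<35-2); WM=35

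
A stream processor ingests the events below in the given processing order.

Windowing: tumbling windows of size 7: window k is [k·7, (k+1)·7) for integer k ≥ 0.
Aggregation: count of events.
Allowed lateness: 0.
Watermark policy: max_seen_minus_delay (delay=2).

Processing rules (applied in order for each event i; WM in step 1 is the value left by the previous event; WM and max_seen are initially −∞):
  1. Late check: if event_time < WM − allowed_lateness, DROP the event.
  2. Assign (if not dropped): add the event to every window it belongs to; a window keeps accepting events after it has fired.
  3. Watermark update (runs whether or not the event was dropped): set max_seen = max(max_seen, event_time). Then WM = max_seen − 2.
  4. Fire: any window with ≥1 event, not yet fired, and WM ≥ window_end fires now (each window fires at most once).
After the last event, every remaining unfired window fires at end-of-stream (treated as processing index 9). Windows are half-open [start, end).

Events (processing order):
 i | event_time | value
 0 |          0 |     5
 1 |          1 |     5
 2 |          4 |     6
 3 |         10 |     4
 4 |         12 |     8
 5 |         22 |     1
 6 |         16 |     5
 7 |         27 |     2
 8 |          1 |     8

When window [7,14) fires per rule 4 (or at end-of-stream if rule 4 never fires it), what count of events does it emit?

2

i=0 t=0 v=5: → [0,7); WM=-2
i=1 t=1 v=5: → [0,7); WM=-1
i=2 t=4 v=6: → [0,7); WM=2
i=3 t=10 v=4: → [7,14); WM=8; [0,7) fires=3
i=4 t=12 v=8: → [7,14); WM=10
i=5 t=22 v=1: → [21,28); WM=20; [7,14) fires=2
i=6 t=16 v=5: DROP (t<20-0); WM=20
i=7 t=27 v=2: → [21,28); WM=25
i=8 t=1 v=8: DROP (t<25-0); WM=25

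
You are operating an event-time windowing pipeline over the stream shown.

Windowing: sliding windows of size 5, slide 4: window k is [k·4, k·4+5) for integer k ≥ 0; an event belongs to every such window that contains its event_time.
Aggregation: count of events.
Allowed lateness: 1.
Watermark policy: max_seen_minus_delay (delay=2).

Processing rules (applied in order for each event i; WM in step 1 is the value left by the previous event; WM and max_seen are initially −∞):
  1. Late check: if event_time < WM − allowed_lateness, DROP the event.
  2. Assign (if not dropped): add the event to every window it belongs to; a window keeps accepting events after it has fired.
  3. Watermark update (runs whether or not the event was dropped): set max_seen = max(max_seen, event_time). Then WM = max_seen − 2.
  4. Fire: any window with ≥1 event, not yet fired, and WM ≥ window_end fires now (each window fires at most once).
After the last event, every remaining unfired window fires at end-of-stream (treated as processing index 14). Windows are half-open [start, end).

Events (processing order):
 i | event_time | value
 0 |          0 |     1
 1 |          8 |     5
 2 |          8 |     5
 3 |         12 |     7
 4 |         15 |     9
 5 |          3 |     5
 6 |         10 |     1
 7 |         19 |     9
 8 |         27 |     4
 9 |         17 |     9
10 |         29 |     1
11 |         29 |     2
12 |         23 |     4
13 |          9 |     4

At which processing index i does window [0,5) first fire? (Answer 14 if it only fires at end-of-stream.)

i=0 t=0 v=1: → [0,5); WM=-2
i=1 t=8 v=5: → [8,13),[4,9); WM=6; [0,5) fires=1
i=2 t=8 v=5: → [8,13),[4,9); WM=6
i=3 t=12 v=7: → [12,17),[8,13); WM=10; [4,9) fires=2
i=4 t=15 v=9: → [12,17); WM=13; [8,13) fires=3
i=5 t=3 v=5: DROP (t<13-1); WM=13
i=6 t=10 v=1: DROP (t<13-1); WM=13
i=7 t=19 v=9: → [16,21); WM=17; [12,17) fires=2
i=8 t=27 v=4: → [24,29); WM=25; [16,21) fires=1
i=9 t=17 v=9: DROP (t<25-1); WM=25
i=10 t=29 v=1: → [28,33); WM=27
i=11 t=29 v=2: → [28,33); WM=27
i=12 t=23 v=4: DROP (t<27-1); WM=27
i=13 t=9 v=4: DROP (t<27-1); WM=27

1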